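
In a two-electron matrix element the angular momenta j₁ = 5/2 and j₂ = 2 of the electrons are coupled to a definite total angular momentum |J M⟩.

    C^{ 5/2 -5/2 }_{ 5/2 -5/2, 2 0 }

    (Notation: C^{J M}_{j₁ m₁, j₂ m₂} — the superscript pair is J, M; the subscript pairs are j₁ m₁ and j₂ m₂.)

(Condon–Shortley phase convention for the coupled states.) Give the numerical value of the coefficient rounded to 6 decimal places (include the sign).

triangle: 2!·3!·2!/8! = 24/40320
(j±m)!: 0!·5!·2!·2!·0!·5! = 57600
prefactor² = (2J+1)·Δ·N² = 1440/7
  k=2: +1/(2!·0!·3!·0!·0!·2!) = 1/24
Σ = 1/24  ⇒  CG² = 1440/7·(1/24)² = 5/14
CG = +√(5/14) = +0.597614

+√(5/14) ≈ +0.597614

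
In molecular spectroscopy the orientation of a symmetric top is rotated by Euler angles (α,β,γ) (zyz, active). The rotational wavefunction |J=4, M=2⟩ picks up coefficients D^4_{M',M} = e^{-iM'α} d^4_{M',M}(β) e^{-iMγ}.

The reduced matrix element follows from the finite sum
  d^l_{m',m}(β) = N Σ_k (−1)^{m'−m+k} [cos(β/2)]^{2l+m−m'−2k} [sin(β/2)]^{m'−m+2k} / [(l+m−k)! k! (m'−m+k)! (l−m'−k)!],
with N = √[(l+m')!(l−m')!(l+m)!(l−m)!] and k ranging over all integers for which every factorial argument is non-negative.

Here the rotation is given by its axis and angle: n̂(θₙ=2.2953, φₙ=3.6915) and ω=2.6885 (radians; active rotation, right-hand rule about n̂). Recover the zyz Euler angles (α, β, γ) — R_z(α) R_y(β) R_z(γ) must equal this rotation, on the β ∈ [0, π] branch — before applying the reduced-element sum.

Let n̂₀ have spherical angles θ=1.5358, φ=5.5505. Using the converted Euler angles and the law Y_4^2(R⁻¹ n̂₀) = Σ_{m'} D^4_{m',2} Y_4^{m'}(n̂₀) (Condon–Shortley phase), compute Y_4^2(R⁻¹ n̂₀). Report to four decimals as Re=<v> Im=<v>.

Re=0.3064 Im=0.1176

Axis–angle → zyz. n̂ = (sinθₙcosφₙ, sinθₙsinφₙ, cosθₙ) = (-0.638431, -0.391344, -0.662764), ω = 2.6885.
R = I cosω + sinω [n̂]ₓ + (1−cosω) n̂n̂ᵀ gives
  R = [-0.125037, +0.764606, +0.632253; +0.184358, -0.608251, +0.772038; +0.974873, +0.213094, -0.064908]
β = atan2(√(R₁₃²+R₂₃²), R₃₃) = 1.635750; α = atan2(R₂₃, R₁₃) mod 2π = 0.884613; γ = atan2(R₃₂, −R₃₁) mod 2π = 2.926391
Need the full column D^4_{m',2} for m'=−4..4 at α=0.8846, β=1.6357, γ=2.9264.
cos(β/2)=0.683773, sin(β/2)=0.729694
d^4_{-4,2}: single k=6 term ⇒ +0.373465;  D = -0.252796-0.274900i
d^4_{-3,2}: k∈[5..6] ⇒ +0.742381 -0.281814 = +0.460567;  D = -0.459810+0.026399i
d^4_{-2,2}: k∈[4..6] ⇒ +0.929617 -0.846938 +0.080376 = +0.163055;  D = -0.095909+0.131865i
d^4_{-1,2}: k∈[3..5] ⇒ +0.821295 -1.402968 +0.319547 = -0.262126;  D = -0.066318-0.253598i
d^4_{0,2}: k∈[2..4] ⇒ +0.516270 -1.567844 +0.669563 = -0.382011;  D = -0.347171-0.159389i
d^4_{1,2}: k∈[1..3] ⇒ +0.216353 -1.231942 +0.935312 = -0.080277;  D = -0.072138+0.035222i
d^4_{2,2}: k∈[0..2] ⇒ +0.047786 -0.653035 +0.929617 = +0.324368;  D = +0.074572-0.315679i
d^4_{3,2}: k∈[0..1] ⇒ -0.190805 +0.651883 = +0.461077;  D = -0.280005-0.366319i
d^4_{4,2}: single k=0 term ⇒ +0.287962;  D = -0.287800-0.009658i
Y_4^{m'}(θ=1.5358,φ=5.5505) and Σ D·Y over m':
  (-0.2528-0.2749i)·(-0.4317+0.0924i)  (-0.4598+0.0264i)·(-0.0257+0.0354i)  (-0.0959+0.1319i)·(-0.0349-0.3294i)  (-0.0663-0.2536i)·(-0.0368-0.0331i)  (-0.3472-0.1594i)·(+0.3135+0.0000i)  (-0.0721+0.0352i)·(+0.0368-0.0331i)  (+0.0746-0.3157i)·(-0.0349+0.3294i)  (-0.2800-0.3663i)·(+0.0257+0.0354i)  (-0.2878-0.0097i)·(-0.4317-0.0924i)
Y_4^2(R⁻¹ n̂) = +0.306408+0.117618i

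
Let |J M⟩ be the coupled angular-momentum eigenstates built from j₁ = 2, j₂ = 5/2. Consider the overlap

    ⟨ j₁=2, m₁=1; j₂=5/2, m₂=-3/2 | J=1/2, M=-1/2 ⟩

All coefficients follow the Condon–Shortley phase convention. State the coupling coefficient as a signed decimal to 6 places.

triangle: 4!·0!·1!/6! = 24/720
(j±m)!: 3!·1!·1!·4!·0!·1! = 144
prefactor² = (2J+1)·Δ·N² = 48/5
  k=1: −1/(1!·3!·0!·0!·0!·1!) = -1/6
Σ = -1/6  ⇒  CG² = 48/5·(-1/6)² = 4/15
CG = −√(4/15) = -0.516398

-0.516398  (= −√(4/15))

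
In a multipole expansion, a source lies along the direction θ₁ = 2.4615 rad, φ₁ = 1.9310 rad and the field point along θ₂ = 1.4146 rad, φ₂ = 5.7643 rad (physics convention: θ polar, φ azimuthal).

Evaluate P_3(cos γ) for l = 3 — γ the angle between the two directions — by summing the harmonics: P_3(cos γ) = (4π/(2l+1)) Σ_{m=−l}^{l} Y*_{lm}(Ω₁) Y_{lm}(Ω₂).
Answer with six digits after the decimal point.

Expand P_3 via completeness: Σ_{m} conj(Y_{3,m}) at Ω₁ times Y_{3,m} at Ω₂ —
  term(m=-3) = +0.020165+0.036535i   from Y*(Ω₁)=+0.091544-0.048850i, Y(Ω₂)=+0.005687+0.402131i
  term(m=-2) = -0.009082+0.047897i   from Y*(Ω₁)=+0.236167+0.207304i, Y(Ω₂)=+0.078830+0.133613i
  term(m=-1) = +0.088842-0.073580i   from Y*(Ω₁)=-0.144890+0.384695i, Y(Ω₂)=-0.243681-0.139162i
  term(m=+0) = +0.001098+0.000000i   from Y*(Ω₁)=-0.006570-0.000000i, Y(Ω₂)=-0.167132+0.000000i
  term(m=+1) = +0.088842+0.073580i   from Y*(Ω₁)=+0.144890+0.384695i, Y(Ω₂)=+0.243681-0.139162i
  term(m=+2) = -0.009082-0.047897i   from Y*(Ω₁)=+0.236167-0.207304i, Y(Ω₂)=+0.078830-0.133613i
  term(m=+3) = +0.020165-0.036535i   from Y*(Ω₁)=-0.091544-0.048850i, Y(Ω₂)=-0.005687+0.402131i
Accumulated sum +0.200948+0.000000i; after 4π/(2l+1) scaling, +0.360741+0.000000i ⇒ P_3 = 0.360741

0.360741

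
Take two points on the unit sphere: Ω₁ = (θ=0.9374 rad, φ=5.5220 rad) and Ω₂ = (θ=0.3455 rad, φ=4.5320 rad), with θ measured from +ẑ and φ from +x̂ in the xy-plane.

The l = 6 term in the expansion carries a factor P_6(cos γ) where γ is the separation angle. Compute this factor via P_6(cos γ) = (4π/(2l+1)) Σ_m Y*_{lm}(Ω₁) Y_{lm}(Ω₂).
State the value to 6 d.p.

Term-by-term m-sum for l=6 (normalisation 4π/13 = 0.966644):
  term(m=-6) = 0.00009 - 0.00003j   from Y*(Ω₁)=-0.01918 + 0.13107j, Y(Ω₂)=-0.00034 - 0.00064j
  term(m=-5) = 0.00056 - 0.00230j   from Y*(Ω₁)=-0.26530 + 0.20775j, Y(Ω₂)=-0.00550 + 0.00435j
  term(m=-4) = -0.01204 - 0.01287j   from Y*(Ω₁)=-0.42771 - 0.04155j, Y(Ω₂)=0.03079 + 0.02709j
  term(m=-3) = -0.02724 + 0.00472j   from Y*(Ω₁)=-0.11270 - 0.13038j, Y(Ω₂)=0.08264 - 0.13750j
  term(m=-2) = 0.04316 - 0.09953j   from Y*(Ω₁)=-0.01286 + 0.26541j, Y(Ω₂)=-0.38197 - 0.14411j
  term(m=-1) = -0.08897 - 0.13556j   from Y*(Ω₁)=-0.20772 + 0.19790j, Y(Ω₂)=-0.10140 + 0.55599j
  term(m=+0) = 0.01674 + 0.00000j   from Y*(Ω₁)=0.19430 + 0.00000j, Y(Ω₂)=0.08615 + 0.00000j
  term(m=+1) = -0.08897 + 0.13556j   from Y*(Ω₁)=0.20772 + 0.19790j, Y(Ω₂)=0.10140 + 0.55599j
  term(m=+2) = 0.04316 + 0.09953j   from Y*(Ω₁)=-0.01286 - 0.26541j, Y(Ω₂)=-0.38197 + 0.14411j
  term(m=+3) = -0.02724 - 0.00472j   from Y*(Ω₁)=0.11270 - 0.13038j, Y(Ω₂)=-0.08264 - 0.13750j
  term(m=+4) = -0.01204 + 0.01287j   from Y*(Ω₁)=-0.42771 + 0.04155j, Y(Ω₂)=0.03079 - 0.02709j
  term(m=+5) = 0.00056 + 0.00230j   from Y*(Ω₁)=0.26530 + 0.20775j, Y(Ω₂)=0.00550 + 0.00435j
  term(m=+6) = 0.00009 + 0.00003j   from Y*(Ω₁)=-0.01918 - 0.13107j, Y(Ω₂)=-0.00034 + 0.00064j
Σ over m = -0.15215 - 0.00000j; ×(4π/13) → -0.14707 - 0.00000j. Real part: -0.147072

-0.147072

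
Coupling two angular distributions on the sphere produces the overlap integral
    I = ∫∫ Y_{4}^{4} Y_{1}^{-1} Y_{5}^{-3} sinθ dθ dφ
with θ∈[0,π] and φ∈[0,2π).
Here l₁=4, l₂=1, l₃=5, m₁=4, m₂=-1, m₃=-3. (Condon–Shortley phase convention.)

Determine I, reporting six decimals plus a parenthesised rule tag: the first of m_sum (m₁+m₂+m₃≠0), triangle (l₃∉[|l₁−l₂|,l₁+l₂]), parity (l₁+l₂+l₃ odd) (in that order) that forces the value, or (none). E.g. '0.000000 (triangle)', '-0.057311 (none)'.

Rules hold: Σm=0, L=10 even, 3≤5≤5.
N = 9·3·11 = 297
Δ = 0!·8!·2!/11! = 1/495
Racah Σ t=0..0: t=0:+1/576 = 1/576
⇒ 3j(4 1 5; 0 0 0)² = 5/99, sgn -1
Racah Σ t=0..0: t=0:+1/80640 = 1/80640
⇒ 3j(4 1 5; 4 -1 -3)² = 1/495, sgn +1
4πI² = N·(3j₀)²·(3jₘ)² = 1/33
I = -1·√(0.030303/4π) = -0.04910640
No selection rule forces the value: the integral is nonzero (none).

-0.049106 (none)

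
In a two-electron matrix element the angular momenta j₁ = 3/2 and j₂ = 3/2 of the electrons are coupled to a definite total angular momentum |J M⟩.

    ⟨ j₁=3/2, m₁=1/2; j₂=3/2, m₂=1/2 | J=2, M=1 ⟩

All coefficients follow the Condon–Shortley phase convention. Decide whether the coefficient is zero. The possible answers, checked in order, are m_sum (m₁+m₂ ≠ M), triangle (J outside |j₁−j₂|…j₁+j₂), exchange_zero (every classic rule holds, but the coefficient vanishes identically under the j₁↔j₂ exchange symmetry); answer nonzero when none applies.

m-sum: m₁+m₂ = 1/2+1/2 = 1, M = 1  ✓
triangle: |j₁−j₂| = 0 ≤ J = 2 ≤ j₁+j₂ = 3  ✓
exchange: j₁=j₂ and m₁=m₂, and (−1)^(j₁+j₂−J) = (−1)^1 = −1 forces ⟨j₁m₁;j₂m₂|JM⟩ = −⟨j₂m₂;j₁m₁|JM⟩ = −⟨j₁m₁;j₂m₂|JM⟩ ⇒ the coefficient vanishes identically
Racah sum check: Σ_k collapses to 0 ⇒ CG = 0

exchange_zero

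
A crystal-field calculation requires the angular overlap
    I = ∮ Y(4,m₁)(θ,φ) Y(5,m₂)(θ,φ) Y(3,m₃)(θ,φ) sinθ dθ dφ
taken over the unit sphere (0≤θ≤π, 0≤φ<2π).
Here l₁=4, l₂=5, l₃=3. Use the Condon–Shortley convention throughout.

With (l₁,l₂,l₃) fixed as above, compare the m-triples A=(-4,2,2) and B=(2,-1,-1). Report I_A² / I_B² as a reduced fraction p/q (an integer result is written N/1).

1960/1849

Shared (l₁,l₂,l₃)=(4,5,3): N and (l;000)² cancel in I_A²/I_B².
A: Δ = 6!·2!·4!/13! = 1/180180; Racah Σ t=6..6: t=6:+1/8640 = 1/8640; ⇒ 3j(4 5 3; -4 2 2)² = 14/1287, sgn -1
B: Δ = 6!·2!·4!/13! = 1/180180; Racah Σ t=0..2: t=0:+1/34560 t=1:−1/720 t=2:+1/384 = 43/34560; ⇒ 3j(4 5 3; 2 -1 -1)² = 1849/180180, sgn +1
I_A²/I_B² = (14/1287)/(1849/180180) = 1960/1849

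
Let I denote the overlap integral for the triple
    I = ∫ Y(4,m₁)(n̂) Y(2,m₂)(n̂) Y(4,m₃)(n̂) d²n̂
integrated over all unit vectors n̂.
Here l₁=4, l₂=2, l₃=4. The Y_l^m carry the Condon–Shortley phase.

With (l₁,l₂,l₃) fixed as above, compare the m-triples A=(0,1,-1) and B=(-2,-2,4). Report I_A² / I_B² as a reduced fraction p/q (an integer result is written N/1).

5/28

l's match ⇒ only the (l;m) 3-j factors differ between A and B.
A: triangle coeff Δ(4,2,4) = 1/13860; Σ_t [1,2]: t=1:−1/72 t=2:+1/96 = -1/288; (3j)²=1/462 [(4 2 4; 0 1 -1)], sign=+1
B: triangle coeff Δ(4,2,4) = 1/13860; Σ_t [0,0]: t=0:+1/2880 = 1/2880; (3j)²=2/165 [(4 2 4; -2 -2 4)], sign=+1
I_A²/I_B² = (1/462)/(2/165) = 5/28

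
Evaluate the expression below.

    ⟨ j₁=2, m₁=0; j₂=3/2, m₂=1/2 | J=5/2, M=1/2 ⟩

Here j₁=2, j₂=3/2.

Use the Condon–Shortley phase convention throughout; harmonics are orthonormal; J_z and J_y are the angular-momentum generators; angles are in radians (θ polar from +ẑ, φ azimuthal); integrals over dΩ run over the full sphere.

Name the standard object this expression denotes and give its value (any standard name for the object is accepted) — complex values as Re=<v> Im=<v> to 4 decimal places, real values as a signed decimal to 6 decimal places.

Clebsch–Gordan coefficient, −√(3/35) ≈ -0.292770

This is a Clebsch–Gordan (vector-coupling) coefficient.
triangle: 1!×3!×2!/7! = 12/5040
(j±m)!: 2!×2!×2!×1!×3!×2! = 96
prefactor² = (2J+1)×Δ×N² = 48/35
  k=0: +1/(0!×1!×2!×2!×1!×0!) = 1/4
  k=1: −1/(1!×0!×1!×1!×2!×1!) = -1/2
Σ = -1/4  ⇒  CG² = 48/35×(-1/4)² = 3/35
CG = −√(3/35) = -0.292770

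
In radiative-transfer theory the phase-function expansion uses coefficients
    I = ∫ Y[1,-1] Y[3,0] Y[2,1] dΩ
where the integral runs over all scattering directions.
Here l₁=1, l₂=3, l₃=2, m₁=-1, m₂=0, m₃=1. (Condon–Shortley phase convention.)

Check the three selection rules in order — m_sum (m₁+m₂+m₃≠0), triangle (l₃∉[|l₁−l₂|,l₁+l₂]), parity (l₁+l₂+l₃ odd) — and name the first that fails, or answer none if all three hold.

none

Σmᵢ = 0  ✓
l₃∈[|l₁−l₂|,l₁+l₂]=[2,4], have l₃=2  ✓
Σlᵢ = 6 ⇒ even  ✓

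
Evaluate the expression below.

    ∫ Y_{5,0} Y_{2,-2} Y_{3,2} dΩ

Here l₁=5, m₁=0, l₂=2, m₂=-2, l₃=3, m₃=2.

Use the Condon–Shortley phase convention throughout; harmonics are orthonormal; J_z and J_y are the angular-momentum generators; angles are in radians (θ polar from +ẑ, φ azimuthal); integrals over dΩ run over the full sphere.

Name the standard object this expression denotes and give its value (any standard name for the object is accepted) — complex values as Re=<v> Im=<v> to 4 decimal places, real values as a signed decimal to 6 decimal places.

Gaunt coefficient, +0.053579

This is a Gaunt coefficient — the integral of a triple product of spherical harmonics over the sphere.
Checks pass: Σm=0; 10 even; l₃=3∈[3,7].
(2·5+1)(2·2+1)(2·3+1) = 385
Δ: 4! 6! 0! / 11! → 1/2310
sum: t=2:+1/144 = 1/144
3j²(5 2 3; 0 0 0) = Δ·Π!·Σ² = 10/231  (sign -1)
sum: t=0:+1/2880 = 1/2880
3j²(5 2 3; 0 -2 2) = Δ·Π!·Σ² = 1/462  (sign -1)
combine: 4πI² = 385·10/231·1/462 = 25/693
take √, sign +1: I = 0.05357948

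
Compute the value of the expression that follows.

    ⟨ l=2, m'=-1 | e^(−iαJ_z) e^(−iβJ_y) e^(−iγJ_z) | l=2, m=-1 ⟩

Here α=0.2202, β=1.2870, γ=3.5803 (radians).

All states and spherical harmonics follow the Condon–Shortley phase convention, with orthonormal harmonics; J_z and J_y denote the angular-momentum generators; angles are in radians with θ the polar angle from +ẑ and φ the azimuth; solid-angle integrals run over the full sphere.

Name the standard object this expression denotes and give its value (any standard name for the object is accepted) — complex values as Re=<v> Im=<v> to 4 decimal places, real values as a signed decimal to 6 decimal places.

This is a Wigner D-matrix element — the rotation-matrix element ⟨l m'| R(α,β,γ) |l m⟩ in the angular-momentum basis.
D^2_{-1,-1}(0.2202,1.2870,3.5803) = e^{-i·-1·0.2202}·d^2_{-1,-1}(1.2870)·e^{-i·-1·3.5803}. Compute d first:
With c≡cos(β/2)=0.800001 and s≡sin(β/2)=0.599999, N=[1·6·1·6]^{1/2}=6.000000
Admissible k: 0..1 (factorial args all ≥0)
  k=0: (−1)^0·6.0000/(6)·0.8000^4·0.6000^0 = +0.409601
  k=1: (−1)^1·6.0000/(2)·0.8000^2·0.6000^2 = -0.691199
d^2_{-1,-1}(1.2870) = +0.409601 -0.691199 = -0.281598
Attach z-rotation phases: D = e^{-i(-1)(0.2202)}·(-0.281598)·e^{-i(-1)(3.5803)} = +0.222649+0.172409i

Wigner D-matrix element, Re=0.2226 Im=0.1724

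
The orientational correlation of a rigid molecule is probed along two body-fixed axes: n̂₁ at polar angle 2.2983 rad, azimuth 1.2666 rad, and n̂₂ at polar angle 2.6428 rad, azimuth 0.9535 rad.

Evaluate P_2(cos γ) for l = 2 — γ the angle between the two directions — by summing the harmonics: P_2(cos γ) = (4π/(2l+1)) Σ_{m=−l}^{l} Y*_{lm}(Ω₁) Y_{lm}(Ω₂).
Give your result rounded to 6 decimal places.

Addition theorem: P_2(cos γ) = (4π/5) Σ_m Y*_{lm}(Ω₁) Y_{lm}(Ω₂), m = −2…2:
  [-2]  conj(Y_{2,-2})(Ω₁) = -0.176792+0.123140i ; Y_{2,-2}(Ω₂) = -0.029161-0.083444i ; Δ = +0.015431+0.011161i
  [-1]  conj(Y_{2,-1})(Ω₁) = -0.114925-0.366072i ; Y_{2,-1}(Ω₂) = -0.187851+0.264640i ; Δ = +0.118466+0.038353i
  [+0]  conj(Y_{2,0})(Ω₁) = +0.103040-0.000000i ; Y_{2,0}(Ω₂) = +0.414266+0.000000i ; Δ = +0.042686+0.000000i
  [+1]  conj(Y_{2,1})(Ω₁) = +0.114925-0.366072i ; Y_{2,1}(Ω₂) = +0.187851+0.264640i ; Δ = +0.118466-0.038353i
  [+2]  conj(Y_{2,2})(Ω₁) = -0.176792-0.123140i ; Y_{2,2}(Ω₂) = -0.029161+0.083444i ; Δ = +0.015431-0.011161i
Total Σ_m = +0.310479-0.000000i. Multiply by 2.513274: +0.780319-0.000000i. P_2(cos γ) = 0.780319

0.780319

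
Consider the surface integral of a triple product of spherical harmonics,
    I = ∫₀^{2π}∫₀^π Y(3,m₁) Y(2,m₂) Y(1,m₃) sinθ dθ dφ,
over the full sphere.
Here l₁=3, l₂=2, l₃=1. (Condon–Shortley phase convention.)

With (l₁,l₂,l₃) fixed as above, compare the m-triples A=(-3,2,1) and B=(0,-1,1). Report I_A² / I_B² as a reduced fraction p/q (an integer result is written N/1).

Shared (l₁,l₂,l₃)=(3,2,1): N and (l;000)² cancel in I_A²/I_B².
A: Δ = 4!·2!·0!/7! = 1/105; Racah Σ t=4..4: t=4:+1/48 = 1/48; ⇒ 3j(3 2 1; -3 2 1)² = 1/7, sgn +1
B: Δ = 4!·2!·0!/7! = 1/105; Racah Σ t=1..1: t=1:−1/12 = -1/12; ⇒ 3j(3 2 1; 0 -1 1)² = 1/35, sgn -1
I_A²/I_B² = (1/7)/(1/35) = 5/1

5/1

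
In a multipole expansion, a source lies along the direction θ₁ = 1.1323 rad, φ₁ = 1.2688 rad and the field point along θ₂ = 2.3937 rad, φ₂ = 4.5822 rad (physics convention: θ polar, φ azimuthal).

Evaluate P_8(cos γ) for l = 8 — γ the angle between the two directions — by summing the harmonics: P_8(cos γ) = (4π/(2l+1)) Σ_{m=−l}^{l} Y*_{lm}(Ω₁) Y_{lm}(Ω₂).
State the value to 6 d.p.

Summing Y*_{l m}(θ₁,φ₁)·Y_{l m}(θ₂,φ₂) over m ∈ [−8, 8]; prefactor 4π/(2·8+1) = 0.739198:
  m=-8: (-0.174105, -0.154442) × (0.011911, 0.020362) = (0.001071, -0.005385)  (running Σ = (0.001071, -0.005385))
  m=-7: (-0.373723, 0.225638) × (-0.080389, 0.062322) = (0.015981, -0.041430)  (running Σ = (0.017052, -0.046815))
  m=-6: (0.084388, 0.343084) × (-0.186787, -0.185201) = (0.047777, -0.079713)  (running Σ = (0.064829, -0.126527))
  m=-5: (-0.062057, -0.003779) × (0.266044, -0.349278) = (-0.017830, 0.020670)  (running Σ = (0.046999, -0.105857))
  m=-4: (-0.127040, 0.334655) × (0.364279, 0.208938) = (-0.116200, 0.095364)  (running Σ = (-0.069201, -0.010493))
  m=-3: (0.090893, 0.071245) × (-0.022383, 0.054365) = (-0.005908, 0.003347)  (running Σ = (-0.075109, -0.007146))
  m=-2: (-0.247993, 0.171119) × (0.341677, 0.091032) = (-0.100311, 0.035892)  (running Σ = (-0.175420, 0.028746))
  m=-1: (0.053445, 0.171559) × (-0.031069, 0.237295) = (-0.042371, 0.007352)  (running Σ = (-0.217791, 0.036098))
  m=0: (-0.277225, -0.000000) × (0.287843, 0.000000) = (-0.079797, -0.000000)  (running Σ = (-0.297588, 0.036098))
  m=1: (-0.053445, 0.171559) × (0.031069, 0.237295) = (-0.042371, -0.007352)  (running Σ = (-0.339959, 0.028746))
  m=2: (-0.247993, -0.171119) × (0.341677, -0.091032) = (-0.100311, -0.035892)  (running Σ = (-0.440269, -0.007146))
  m=3: (-0.090893, 0.071245) × (0.022383, 0.054365) = (-0.005908, -0.003347)  (running Σ = (-0.446177, -0.010493))
  m=4: (-0.127040, -0.334655) × (0.364279, -0.208938) = (-0.116200, -0.095364)  (running Σ = (-0.562377, -0.105857))
  m=5: (0.062057, -0.003779) × (-0.266044, -0.349278) = (-0.017830, -0.020670)  (running Σ = (-0.580207, -0.126527))
  m=6: (0.084388, -0.343084) × (-0.186787, 0.185201) = (0.047777, 0.079713)  (running Σ = (-0.532430, -0.046815))
  m=7: (0.373723, 0.225638) × (0.080389, 0.062322) = (0.015981, 0.041430)  (running Σ = (-0.516450, -0.005385))
  m=8: (-0.174105, 0.154442) × (0.011911, -0.020362) = (0.001071, 0.005385)  (running Σ = (-0.515379, 0.000000))
Σ over m = (-0.515379, 0.000000); ×(4π/17) → (-0.380967, 0.000000). Real part: -0.380967

-0.380967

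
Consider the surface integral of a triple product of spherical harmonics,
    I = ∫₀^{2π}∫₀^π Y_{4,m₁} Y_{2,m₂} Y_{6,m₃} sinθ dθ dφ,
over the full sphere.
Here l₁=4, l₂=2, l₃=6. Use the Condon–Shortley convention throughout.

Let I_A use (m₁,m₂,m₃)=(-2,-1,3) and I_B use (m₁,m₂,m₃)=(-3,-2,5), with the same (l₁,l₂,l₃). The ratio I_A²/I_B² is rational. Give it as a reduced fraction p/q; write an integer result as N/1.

Shared (l₁,l₂,l₃)=(4,2,6): N and (l;000)² cancel in I_A²/I_B².
A: Δ = 0!·8!·4!/13! = 1/6435; Racah Σ t=0..0: t=0:+1/8640 = 1/8640; ⇒ 3j(4 2 6; -2 -1 3)² = 28/715, sgn -1
B: Δ = 0!·8!·4!/13! = 1/6435; Racah Σ t=0..0: t=0:+1/120960 = 1/120960; ⇒ 3j(4 2 6; -3 -2 5)² = 2/39, sgn -1
I_A²/I_B² = (28/715)/(2/39) = 42/55

42/55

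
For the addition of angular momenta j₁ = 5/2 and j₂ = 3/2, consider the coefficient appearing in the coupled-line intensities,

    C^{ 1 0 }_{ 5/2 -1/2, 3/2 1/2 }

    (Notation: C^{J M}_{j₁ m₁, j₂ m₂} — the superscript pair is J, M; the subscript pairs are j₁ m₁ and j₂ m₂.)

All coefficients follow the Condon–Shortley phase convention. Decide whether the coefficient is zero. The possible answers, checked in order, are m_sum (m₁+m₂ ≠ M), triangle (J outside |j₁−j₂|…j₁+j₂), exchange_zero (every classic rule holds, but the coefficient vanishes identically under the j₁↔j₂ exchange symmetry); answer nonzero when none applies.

m-sum: m₁+m₂ = -1/2+1/2 = 0, M = 0  ✓
triangle: |j₁−j₂| = 1 ≤ J = 1 ≤ j₁+j₂ = 4  ✓
exchange: j₁≠j₂ or m₁≠m₂ — the exchange symmetry imposes no constraint here
value check: CG = +√(3/10) = +0.547723 ≠ 0

nonzero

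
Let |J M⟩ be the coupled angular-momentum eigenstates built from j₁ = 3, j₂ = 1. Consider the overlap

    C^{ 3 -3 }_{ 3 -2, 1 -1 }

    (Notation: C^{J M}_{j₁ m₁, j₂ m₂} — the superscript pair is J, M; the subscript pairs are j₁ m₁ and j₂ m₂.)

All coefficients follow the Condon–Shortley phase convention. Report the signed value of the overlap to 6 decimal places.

+√(1/4) = +0.500000

j₁+j₂−J=1  J+j₁−j₂=5  J−j₁+j₂=1  j₁+j₂+J+1=8
(j₁±m₁, j₂±m₂, J±M) = (1,5,0,2,0,6)
P² = 3600
sum k=0..0:
  [0] +1/120 = 1/120
S = 1/120
C² = P²·S² = 1/4 ; C = +0.500000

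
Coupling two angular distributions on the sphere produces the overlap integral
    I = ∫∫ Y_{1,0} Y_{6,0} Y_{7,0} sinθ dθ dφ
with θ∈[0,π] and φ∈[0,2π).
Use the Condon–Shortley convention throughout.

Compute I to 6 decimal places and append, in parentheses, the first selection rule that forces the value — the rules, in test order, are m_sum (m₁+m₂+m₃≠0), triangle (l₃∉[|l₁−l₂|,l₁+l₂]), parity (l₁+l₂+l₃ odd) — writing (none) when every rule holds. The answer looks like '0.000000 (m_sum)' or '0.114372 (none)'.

0.244927 (none)

Checks pass: Σm=0; 14 even; l₃=7∈[5,7].
(2·1+1)(2·6+1)(2·7+1) = 585
Δ: 0! 2! 12! / 15! → 1/1365
sum: t=0:+1/518400 = 1/518400
3j²(1 6 7; 0 0 0) = Δ·Π!·Σ² = 7/195  (sign -1)
(m-triple is (0,0,0) — same symbol as above.)
combine: 4πI² = 585·7/195·7/195 = 49/65
take √, sign +1: I = 0.24492687
No selection rule forces the value: the integral is nonzero (none).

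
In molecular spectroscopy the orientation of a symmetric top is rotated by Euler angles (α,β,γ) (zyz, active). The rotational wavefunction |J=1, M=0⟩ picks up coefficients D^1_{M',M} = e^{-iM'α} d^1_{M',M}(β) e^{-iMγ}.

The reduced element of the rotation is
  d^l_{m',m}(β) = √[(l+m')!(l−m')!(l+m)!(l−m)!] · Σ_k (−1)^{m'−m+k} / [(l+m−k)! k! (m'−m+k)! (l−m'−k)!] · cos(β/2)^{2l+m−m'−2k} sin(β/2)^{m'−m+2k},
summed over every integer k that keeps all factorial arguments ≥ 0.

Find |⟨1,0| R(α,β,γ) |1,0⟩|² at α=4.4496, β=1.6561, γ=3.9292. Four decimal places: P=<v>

P=0.0073

D^1_{0,0}(4.4496,1.6561,3.9292) = e^{-i·0·4.4496}·d^1_{0,0}(1.6561)·e^{-i·0·3.9292}. Compute d first:
c=cos(1.656100/2)=0.676313, s=sin(1.656100/2)=0.736614; N=√[1·1·1·1]=1.000000
k∈{0,1} keeps every argument non-negative
  k=0: (−1)^0·1.0000/(1)·0.6763^2·0.7366^0 = +0.457400
  k=1: (−1)^1·1.0000/(1)·0.6763^0·0.7366^2 = -0.542600
d^1_{0,0}(1.6561) = +0.457400 -0.542600 = -0.085200
|D^1_{0,0}|² = |d^1_{0,0}(β)|² = (-0.085200)² = 0.007259 (the z-rotation phases have unit modulus)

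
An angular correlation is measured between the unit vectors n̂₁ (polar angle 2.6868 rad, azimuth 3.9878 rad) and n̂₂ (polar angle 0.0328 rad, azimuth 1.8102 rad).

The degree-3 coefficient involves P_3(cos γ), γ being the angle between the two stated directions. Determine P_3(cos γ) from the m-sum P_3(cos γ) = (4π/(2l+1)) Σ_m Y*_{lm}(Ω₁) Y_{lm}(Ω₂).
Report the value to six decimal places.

-0.500583

Addition theorem: P_3(cos γ) = (4π/7) Σ_m Y*_{lm}(Ω₁) Y_{lm}(Ω₂), m = −3…3:
  m=-3: Y*=(0.029129, -0.020056)  Y=(0.000010, 0.000011)  product (0.000001, 0.000000)
  m=-2: Y*=(0.021493, -0.175852)  Y=(-0.000975, 0.000506)  product (0.000068, 0.000182)
  m=-1: Y*=(-0.285606, -0.322639)  Y=(-0.010039, -0.041129)  product (-0.010403, 0.014986)
  m=+0: Y*=(-0.347039, -0.000000)  Y=(0.743946, 0.000000)  product (-0.258178, -0.000000)
  m=+1: Y*=(0.285606, -0.322639)  Y=(0.010039, -0.041129)  product (-0.010403, -0.014986)
  m=+2: Y*=(0.021493, 0.175852)  Y=(-0.000975, -0.000506)  product (0.000068, -0.000182)
  m=+3: Y*=(-0.029129, -0.020056)  Y=(-0.000010, 0.000011)  product (0.000001, -0.000000)
Total Σ_m = (-0.278846, 0.000000). Multiply by 1.795196: (-0.500583, 0.000000). P_3(cos γ) = -0.500583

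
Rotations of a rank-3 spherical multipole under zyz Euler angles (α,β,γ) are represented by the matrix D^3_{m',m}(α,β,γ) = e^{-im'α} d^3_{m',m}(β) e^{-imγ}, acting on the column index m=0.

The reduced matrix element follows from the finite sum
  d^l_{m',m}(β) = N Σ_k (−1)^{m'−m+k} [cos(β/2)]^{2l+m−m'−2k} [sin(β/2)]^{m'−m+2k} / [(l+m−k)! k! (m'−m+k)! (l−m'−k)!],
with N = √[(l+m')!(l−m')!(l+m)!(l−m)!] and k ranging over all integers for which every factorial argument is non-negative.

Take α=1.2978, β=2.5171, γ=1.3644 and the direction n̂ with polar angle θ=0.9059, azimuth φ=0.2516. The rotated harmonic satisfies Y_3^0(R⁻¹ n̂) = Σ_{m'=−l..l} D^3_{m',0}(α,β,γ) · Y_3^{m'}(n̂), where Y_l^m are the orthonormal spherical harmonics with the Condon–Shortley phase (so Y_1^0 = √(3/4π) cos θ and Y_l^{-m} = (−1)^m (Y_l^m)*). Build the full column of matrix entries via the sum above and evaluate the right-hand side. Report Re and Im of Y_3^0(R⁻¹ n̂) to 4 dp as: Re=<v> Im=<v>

Re=0.2656 Im=0.0000

Need the full column D^3_{m',0} for m'=−3..3 at α=1.2978, β=2.5171, γ=1.3644.
cos(β/2)=0.307197, sin(β/2)=0.951646
d^3_{-3,0}: single k=3 term ⇒ +0.111736;  D = -0.081618-0.076311i
d^3_{-2,0}: k∈[2..3] ⇒ +0.044175 -0.423932 = -0.379757;  D = +0.324545-0.197195i
d^3_{-1,0}: k∈[1..3] ⇒ +0.009019 -0.259651 +0.830586 = +0.579954;  D = +0.156366+0.558477i
d^3_{0,0}: k∈[0..3] ⇒ +0.000840 -0.072587 +0.696592 -0.742766 = -0.117922;  D = -0.117922+0.000000i
d^3_{1,0}: k∈[0..2] ⇒ -0.009019 +0.259651 -0.830586 = -0.579954;  D = -0.156366+0.558477i
d^3_{2,0}: k∈[0..1] ⇒ +0.044175 -0.423932 = -0.379757;  D = +0.324545+0.197195i
d^3_{3,0}: single k=0 term ⇒ -0.111736;  D = +0.081618-0.076311i
Y_3^{m'}(θ=0.9059,φ=0.2516) and Σ D·Y over m':
  (-0.0816-0.0763i)·(+0.1481-0.1393i)  (+0.3245-0.1972i)·(+0.3421-0.1883i)  (+0.1564+0.5585i)·(+0.2225-0.0572i)  (-0.1179+0.0000i)·(-0.2525+0.0000i)  (-0.1564+0.5585i)·(-0.2225-0.0572i)  (+0.3245+0.1972i)·(+0.3421+0.1883i)  (+0.0816-0.0763i)·(-0.1481-0.1393i)
Y_3^0(R⁻¹ n̂) = +0.265592-0.000000i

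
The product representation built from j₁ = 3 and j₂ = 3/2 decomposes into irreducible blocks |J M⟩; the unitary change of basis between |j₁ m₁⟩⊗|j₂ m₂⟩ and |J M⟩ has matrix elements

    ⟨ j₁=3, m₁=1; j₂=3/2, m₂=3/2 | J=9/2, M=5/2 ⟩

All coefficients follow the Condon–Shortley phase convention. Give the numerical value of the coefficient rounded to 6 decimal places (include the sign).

j₁+j₂−J=0  J+j₁−j₂=6  J−j₁+j₂=3  j₁+j₂+J+1=10
(j₁±m₁, j₂±m₂, J±M) = (4,2,3,0,7,2)
P² = 34560
sum k=0..0:
  [0] +1/288 = 1/288
S = 1/288
C² = P²·S² = 5/12 ; C = +0.645497

+√(5/12) = +0.645497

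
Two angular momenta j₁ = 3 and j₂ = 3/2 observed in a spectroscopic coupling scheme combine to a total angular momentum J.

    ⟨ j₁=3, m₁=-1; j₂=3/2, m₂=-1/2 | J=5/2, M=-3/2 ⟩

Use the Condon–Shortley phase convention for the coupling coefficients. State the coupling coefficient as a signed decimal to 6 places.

j₁+j₂−J=2  J+j₁−j₂=4  J−j₁+j₂=1  j₁+j₂+J+1=8
(j₁±m₁, j₂±m₂, J±M) = (2,4,1,2,1,4)
P² = 576/35
sum k=0..1:
  [0] +1/48 = 1/48
  [1] −1/6 = -1/6
S = -7/48
C² = P²·S² = 7/20 ; C = -0.591608

-0.591608  (= −√(7/20))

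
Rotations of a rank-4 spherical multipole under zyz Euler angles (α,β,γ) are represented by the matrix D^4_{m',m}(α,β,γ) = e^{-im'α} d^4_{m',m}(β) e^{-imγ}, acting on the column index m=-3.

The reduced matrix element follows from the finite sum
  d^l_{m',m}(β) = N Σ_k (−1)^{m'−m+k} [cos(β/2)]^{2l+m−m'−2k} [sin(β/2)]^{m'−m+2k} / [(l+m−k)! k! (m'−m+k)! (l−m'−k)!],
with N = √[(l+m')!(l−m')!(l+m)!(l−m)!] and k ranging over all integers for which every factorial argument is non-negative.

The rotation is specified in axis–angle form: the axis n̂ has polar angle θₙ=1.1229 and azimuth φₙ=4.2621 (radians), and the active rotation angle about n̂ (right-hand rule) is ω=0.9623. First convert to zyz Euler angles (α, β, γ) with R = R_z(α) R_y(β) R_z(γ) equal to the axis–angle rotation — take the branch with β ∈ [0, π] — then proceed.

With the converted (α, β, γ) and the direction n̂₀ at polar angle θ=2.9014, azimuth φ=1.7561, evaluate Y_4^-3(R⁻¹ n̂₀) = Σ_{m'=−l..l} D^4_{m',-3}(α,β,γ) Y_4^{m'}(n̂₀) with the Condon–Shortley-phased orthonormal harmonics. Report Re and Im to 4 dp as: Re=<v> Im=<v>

Axis–angle → zyz. n̂ = (sinθₙcosφₙ, sinθₙsinφₙ, cosθₙ) = (-0.392295, -0.811514, +0.433070), ω = 0.9623.
R = I cosω + sinω [n̂]ₓ + (1−cosω) n̂n̂ᵀ gives
  R = [+0.637558, -0.218966, -0.738630; +0.491709, +0.853737, +0.171336; +0.593078, -0.472427, +0.651974]
β = atan2(√(R₁₃²+R₂₃²), R₃₃) = 0.860611; α = atan2(R₂₃, R₁₃) mod 2π = 2.913660; γ = atan2(R₃₂, −R₃₁) mod 2π = 3.814238
Need the full column D^4_{m',-3} for m'=−4..4 at α=2.9137, β=0.8606, γ=3.8142.
cos(β/2)=0.908838, sin(β/2)=0.417148
d^4_{-4,-3}: single k=1 term ⇒ +0.604285;  D = -0.270756-0.540233i
d^4_{-3,-3}: k∈[0..1] ⇒ +0.465472 -0.686435 = -0.220963;  D = -0.051806-0.214804i
d^4_{-2,-3}: k∈[0..1] ⇒ -0.799395 +0.505232 = -0.294163;  D = +0.002567+0.294152i
d^4_{-1,-3}: k∈[0..1] ⇒ +0.778344 -0.273293 = +0.505051;  D = -0.109825+0.492965i
d^4_{0,-3}: k∈[0..1] ⇒ -0.532561 +0.112196 = -0.420365;  D = -0.181760+0.379038i
d^4_{1,-3}: k∈[0..1] ⇒ +0.273293 -0.034545 = +0.238748;  D = -0.149206+0.186381i
d^4_{2,-3}: k∈[0..1] ⇒ -0.106438 +0.007475 = -0.098964;  D = -0.077706+0.061284i
d^4_{3,-3}: k∈[0..1] ⇒ +0.030466 -0.000917 = +0.029549;  D = -0.026736+0.012582i
d^4_{4,-3}: single k=0 term ⇒ -0.005650;  D = -0.005524+0.001188i
Y_4^{m'}(θ=2.9014,φ=1.7561) and Σ D·Y over m':
  (-0.2708-0.5402i)·(+0.0010-0.0010i)  (-0.0518-0.2148i)·(-0.0086-0.0139i)  (+0.0026+0.2942i)·(-0.0989+0.0384i)  (-0.1098+0.4930i)·(+0.0726+0.3872i)  (-0.1818+0.3790i)·(+0.6187+0.0000i)  (-0.1492+0.1864i)·(-0.0726+0.3872i)  (-0.0777+0.0613i)·(-0.0989-0.0384i)  (-0.0267+0.0126i)·(+0.0086-0.0139i)  (-0.0055+0.0012i)·(+0.0010+0.0010i)
Y_4^-3(R⁻¹ n̂) = -0.377555+0.127142i

Re=-0.3776 Im=0.1271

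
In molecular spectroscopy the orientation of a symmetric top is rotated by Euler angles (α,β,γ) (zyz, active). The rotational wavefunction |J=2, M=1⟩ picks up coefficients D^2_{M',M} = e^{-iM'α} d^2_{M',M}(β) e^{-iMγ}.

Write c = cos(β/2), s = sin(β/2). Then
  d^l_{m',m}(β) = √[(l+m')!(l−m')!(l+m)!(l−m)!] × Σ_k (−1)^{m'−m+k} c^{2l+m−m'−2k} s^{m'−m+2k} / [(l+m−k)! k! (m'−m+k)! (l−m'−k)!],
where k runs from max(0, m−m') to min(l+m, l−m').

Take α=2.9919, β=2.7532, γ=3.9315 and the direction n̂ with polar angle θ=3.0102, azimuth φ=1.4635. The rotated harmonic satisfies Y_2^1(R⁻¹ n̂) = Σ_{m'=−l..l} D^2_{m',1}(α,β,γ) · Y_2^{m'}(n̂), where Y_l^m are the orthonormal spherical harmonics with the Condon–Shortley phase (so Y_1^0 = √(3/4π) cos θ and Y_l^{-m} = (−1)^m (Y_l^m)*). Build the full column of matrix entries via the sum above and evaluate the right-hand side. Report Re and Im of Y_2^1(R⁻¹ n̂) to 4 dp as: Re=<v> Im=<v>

Need the full column D^2_{m',1} for m'=−2..2 at α=2.9919, β=2.7532, γ=3.9315.
cos(β/2)=0.192978, sin(β/2)=0.981203
d^2_{-2,1}: single k=3 term ⇒ +0.364598;  D = -0.168850+0.323143i
d^2_{-1,1}: k∈[2..3] ⇒ +0.107561 -0.926906 = -0.819345;  D = -0.483504+0.661475i
d^2_{0,1}: k∈[1..2] ⇒ +0.017273 -0.446540 = -0.429267;  D = +0.302166-0.304903i
d^2_{1,1}: k∈[0..1] ⇒ +0.001387 -0.107561 = -0.106174;  D = -0.085148+0.063425i
d^2_{2,1}: single k=0 term ⇒ -0.014103;  D = +0.012440-0.006644i
Y_2^{m'}(θ=3.0102,φ=1.4635) and Σ D·Y over m':
  (-0.1688+0.3231i)·(-0.0065-0.0014i)  (-0.4835+0.6615i)·(-0.0107+0.0998i)  (+0.3022-0.3049i)·(+0.6145+0.0000i)  (-0.0851+0.0634i)·(+0.0107+0.0998i)  (+0.0124-0.0066i)·(-0.0065+0.0014i)
Y_2^1(R⁻¹ n̂) = +0.119133-0.252329i

Re=0.1191 Im=-0.2523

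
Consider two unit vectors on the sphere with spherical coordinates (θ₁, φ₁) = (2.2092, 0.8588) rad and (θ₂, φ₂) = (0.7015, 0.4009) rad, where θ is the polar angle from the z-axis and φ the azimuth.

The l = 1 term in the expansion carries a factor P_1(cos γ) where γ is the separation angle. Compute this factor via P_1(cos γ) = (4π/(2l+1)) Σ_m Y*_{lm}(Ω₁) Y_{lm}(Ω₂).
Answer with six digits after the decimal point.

Term-by-term m-sum for l=1 (normalisation 4π/3 = 4.188790):
  m=-1: (+0.181270+0.210045i) × (+0.205290-0.087013i) = +0.055490+0.027347i  (running Σ = +0.055490+0.027347i)
  m=0: (-0.291165-0.000000i) × (+0.373231+0.000000i) = -0.108672-0.000000i  (running Σ = -0.053182+0.027347i)
  m=1: (-0.181270+0.210045i) × (-0.205290-0.087013i) = +0.055490-0.027347i  (running Σ = +0.002307+0.000000i)
Accumulated sum +0.002307+0.000000i; after 4π/(2l+1) scaling, +0.009665+0.000000i ⇒ P_1 = 0.009665

0.009665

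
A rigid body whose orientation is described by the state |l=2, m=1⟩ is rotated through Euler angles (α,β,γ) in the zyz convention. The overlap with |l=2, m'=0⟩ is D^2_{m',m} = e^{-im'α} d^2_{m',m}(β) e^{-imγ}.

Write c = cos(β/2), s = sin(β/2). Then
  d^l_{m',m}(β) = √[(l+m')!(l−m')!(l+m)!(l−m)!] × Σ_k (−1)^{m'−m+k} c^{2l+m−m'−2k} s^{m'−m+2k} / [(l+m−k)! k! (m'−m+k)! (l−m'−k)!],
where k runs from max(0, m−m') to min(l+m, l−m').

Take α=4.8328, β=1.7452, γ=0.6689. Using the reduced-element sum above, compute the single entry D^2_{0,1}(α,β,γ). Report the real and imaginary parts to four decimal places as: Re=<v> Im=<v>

Split into d^2_{0,1}(β=1.7452) × two z-phases.
With c≡cos(β/2)=0.642837 and s≡sin(β/2)=0.766003, N=[2·2·6·1]^{1/2}=4.898979
The bounds max(0,m−m')=1 and min(l+m,l−m')=2 give 2 terms
  k=1: (−1)^0·4.8990/(2)·0.6428^3·0.7660^1 = +0.498435
  k=2: (−1)^1·4.8990/(2)·0.6428^1·0.7660^3 = -0.707730
d^2_{0,1}(1.7452) = +0.498435 -0.707730 = -0.209295
Phases: e^{-i·(0)·4.8328}=+1.000000+0.000000i, e^{-i·(1)·0.6689}=+0.784504-0.620123i ⇒ D=-0.164193+0.129789i

Re=-0.1642 Im=0.1298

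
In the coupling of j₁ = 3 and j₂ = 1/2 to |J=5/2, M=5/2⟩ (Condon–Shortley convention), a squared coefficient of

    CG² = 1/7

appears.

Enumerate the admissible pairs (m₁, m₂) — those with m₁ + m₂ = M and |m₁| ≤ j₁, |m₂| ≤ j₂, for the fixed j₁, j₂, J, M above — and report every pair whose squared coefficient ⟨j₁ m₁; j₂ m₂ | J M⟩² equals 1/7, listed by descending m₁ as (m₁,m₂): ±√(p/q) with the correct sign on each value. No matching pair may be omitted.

(2,1/2): −√(1/7)

Admissible pairs with m₁+m₂ = M = 5/2: (2,1/2), (3,-1/2)
  (m₁,m₂)=(3,-1/2): CG² = 6/7, CG = +√(6/7)
  (m₁,m₂)=(2,1/2): CG² = 1/7, CG = −√(1/7)   ← matches the target
Pairs with CG² = 1/7: (2,1/2): −√(1/7)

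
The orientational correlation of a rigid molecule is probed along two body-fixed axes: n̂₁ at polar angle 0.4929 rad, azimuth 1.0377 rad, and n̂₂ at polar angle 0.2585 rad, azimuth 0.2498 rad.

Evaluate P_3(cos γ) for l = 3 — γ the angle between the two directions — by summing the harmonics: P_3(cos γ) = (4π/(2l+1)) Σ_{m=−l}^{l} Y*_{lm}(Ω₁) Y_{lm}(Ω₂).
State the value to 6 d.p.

0.651200

Addition theorem: P_3(cos γ) = (4π/7) Σ_m Y*_{lm}(Ω₁) Y_{lm}(Ω₂), m = −3…3:
  m=-3: Y*=(-0.044185, 0.001259)  Y=(0.005102, -0.004748)  product (-0.000219, 0.000216)
  m=-2: Y*=(-0.097459, 0.176462)  Y=(0.056673, -0.030931)  product (-0.000065, 0.013015)
  m=-1: Y*=(0.223860, 0.379370)  Y=(0.294047, -0.075020)  product (0.094286, 0.094759)
  m=+0: Y*=(0.289466, -0.000000)  Y=(0.603676, 0.000000)  product (0.174744, 0.000000)
  m=+1: Y*=(-0.223860, 0.379370)  Y=(-0.294047, -0.075020)  product (0.094286, -0.094759)
  m=+2: Y*=(-0.097459, -0.176462)  Y=(0.056673, 0.030931)  product (-0.000065, -0.013015)
  m=+3: Y*=(0.044185, 0.001259)  Y=(-0.005102, -0.004748)  product (-0.000219, -0.000216)
Σ over m = (0.362746, -0.000000); ×(4π/7) → (0.651200, -0.000000). Real part: 0.651200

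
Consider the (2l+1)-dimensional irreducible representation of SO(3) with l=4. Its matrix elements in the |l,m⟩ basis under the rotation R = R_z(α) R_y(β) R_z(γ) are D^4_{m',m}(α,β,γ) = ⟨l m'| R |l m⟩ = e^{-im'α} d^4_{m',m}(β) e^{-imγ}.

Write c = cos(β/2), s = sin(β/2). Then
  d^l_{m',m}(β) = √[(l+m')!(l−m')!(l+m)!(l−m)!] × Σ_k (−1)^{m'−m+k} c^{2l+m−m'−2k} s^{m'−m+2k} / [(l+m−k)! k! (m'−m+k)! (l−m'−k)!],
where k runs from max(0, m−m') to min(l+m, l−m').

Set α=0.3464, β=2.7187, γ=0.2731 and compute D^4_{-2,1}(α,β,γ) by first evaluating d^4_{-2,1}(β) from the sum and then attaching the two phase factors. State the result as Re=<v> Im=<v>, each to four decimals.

Split into d^4_{-2,1}(β=2.7187) × two z-phases.
Half-angle: c=0.209874, s=0.977728. N=√(2·720·120·6)=1018.233765
The bounds max(0,m−m')=3 and min(l+m,l−m')=5 give 3 terms
  k=3: (−1)^0·1018.2338/(72)·0.2099^5·0.9777^3 = +0.005382
  k=4: (−1)^1·1018.2338/(48)·0.2099^3·0.9777^5 = -0.175216
  k=5: (−1)^2·1018.2338/(240)·0.2099^1·0.9777^7 = +0.760542
d^4_{-2,1}(2.7187) = +0.005382 -0.175216 +0.760542 = +0.590707
Phases: e^{-i·(-2)·0.3464}=+0.769461+0.638694i, e^{-i·(1)·0.2731}=+0.962939-0.269718i ⇒ D=+0.539441+0.240705i

Re=0.5394 Im=0.2407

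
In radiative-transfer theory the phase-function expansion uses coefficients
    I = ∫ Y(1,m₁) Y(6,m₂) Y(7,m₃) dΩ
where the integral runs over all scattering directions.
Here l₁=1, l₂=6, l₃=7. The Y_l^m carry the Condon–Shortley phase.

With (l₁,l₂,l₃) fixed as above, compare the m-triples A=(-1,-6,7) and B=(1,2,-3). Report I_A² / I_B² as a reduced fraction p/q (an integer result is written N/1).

91/45

Same 1,6,7: normalisation and zero-m 3j drop out of the ratio.
A: Δ: 0! 2! 12! / 15! → 1/1365; sum: t=0:+1/958003200 = 1/958003200; 3j²(1 6 7; -1 -6 7) = Δ·Π!·Σ² = 1/15  (sign +1)
B: Δ: 0! 2! 12! / 15! → 1/1365; sum: t=0:+1/1935360 = 1/1935360; 3j²(1 6 7; 1 2 -3) = Δ·Π!·Σ² = 3/91  (sign +1)
I_A²/I_B² = (1/15)/(3/91) = 91/45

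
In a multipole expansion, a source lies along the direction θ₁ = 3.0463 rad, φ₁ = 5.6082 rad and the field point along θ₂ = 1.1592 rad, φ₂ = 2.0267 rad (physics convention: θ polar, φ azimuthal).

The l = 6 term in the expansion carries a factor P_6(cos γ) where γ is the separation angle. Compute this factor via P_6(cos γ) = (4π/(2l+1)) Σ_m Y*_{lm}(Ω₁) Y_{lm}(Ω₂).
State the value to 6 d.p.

Summing Y*_{l m}(θ₁,φ₁)·Y_{l m}(θ₂,φ₂) over m ∈ [−6, 6]; prefactor 4π/(2·6+1) = 0.966644:
  [-6]  conj(Y_{6,-6})(Ω₁) = (-0.000000, 0.000000) ; Y_{6,-6}(Ω₂) = (0.262976, 0.113102) ; Δ = (-0.000000, 0.000000)
  [-5]  conj(Y_{6,-5})(Ω₁) = (0.000013, -0.000003) ; Y_{6,-5}(Ω₂) = (-0.328646, 0.281751) ; Δ = (-0.000003, 0.000005)
  [-4]  conj(Y_{6,-4})(Ω₁) = (-0.000262, -0.000124) ; Y_{6,-4}(Ω₂) = (-0.047891, -0.185375) ; Δ = (-0.000010, 0.000054)
  [-3]  conj(Y_{6,-3})(Ω₁) = (0.001936, 0.003966) ; Y_{6,-3}(Ω₂) = (-0.243519, -0.050146) ; Δ = (-0.000273, -0.001063)
  [-2]  conj(Y_{6,-2})(Ω₁) = (0.010055, -0.044789) ; Y_{6,-2}(Ω₂) = (0.173478, -0.223991) ; Δ = (-0.008288, -0.010022)
  [-1]  conj(Y_{6,-1})(Ω₁) = (-0.233868, 0.187188) ; Y_{6,-1}(Ω₂) = (-0.069410, -0.141549) ; Δ = (0.042729, 0.020111)
  [+0]  conj(Y_{6,0})(Ω₁) = (0.922381, -0.000000) ; Y_{6,0}(Ω₂) = (0.297723, 0.000000) ; Δ = (0.274614, 0.000000)
  [+1]  conj(Y_{6,1})(Ω₁) = (0.233868, 0.187188) ; Y_{6,1}(Ω₂) = (0.069410, -0.141549) ; Δ = (0.042729, -0.020111)
  [+2]  conj(Y_{6,2})(Ω₁) = (0.010055, 0.044789) ; Y_{6,2}(Ω₂) = (0.173478, 0.223991) ; Δ = (-0.008288, 0.010022)
  [+3]  conj(Y_{6,3})(Ω₁) = (-0.001936, 0.003966) ; Y_{6,3}(Ω₂) = (0.243519, -0.050146) ; Δ = (-0.000273, 0.001063)
  [+4]  conj(Y_{6,4})(Ω₁) = (-0.000262, 0.000124) ; Y_{6,4}(Ω₂) = (-0.047891, 0.185375) ; Δ = (-0.000010, -0.000054)
  [+5]  conj(Y_{6,5})(Ω₁) = (-0.000013, -0.000003) ; Y_{6,5}(Ω₂) = (0.328646, 0.281751) ; Δ = (-0.000003, -0.000005)
  [+6]  conj(Y_{6,6})(Ω₁) = (-0.000000, -0.000000) ; Y_{6,6}(Ω₂) = (0.262976, -0.113102) ; Δ = (-0.000000, -0.000000)
Σ over m = (0.342923, -0.000000); ×(4π/13) → (0.331485, -0.000000). Real part: 0.331485

0.331485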